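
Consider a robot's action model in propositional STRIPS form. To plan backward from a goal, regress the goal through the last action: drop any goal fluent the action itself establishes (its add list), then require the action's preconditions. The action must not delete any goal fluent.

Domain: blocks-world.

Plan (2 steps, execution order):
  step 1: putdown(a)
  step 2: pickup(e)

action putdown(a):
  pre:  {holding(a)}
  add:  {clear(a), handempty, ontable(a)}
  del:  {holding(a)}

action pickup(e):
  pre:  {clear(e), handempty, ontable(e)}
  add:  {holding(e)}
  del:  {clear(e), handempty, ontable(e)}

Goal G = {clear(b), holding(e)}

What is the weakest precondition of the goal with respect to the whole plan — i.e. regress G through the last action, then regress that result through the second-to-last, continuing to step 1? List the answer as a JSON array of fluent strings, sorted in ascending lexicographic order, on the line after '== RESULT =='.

Regress step by step:
  through step 2 (pickup(e)): drop {holding(e)}, keep {clear(b)}, require {clear(e), handempty, ontable(e)}
    → {clear(b), clear(e), handempty, ontable(e)}
  through step 1 (putdown(a)): drop {handempty}, keep {clear(b), clear(e), ontable(e)}, require {holding(a)}
    → {clear(b), clear(e), holding(a), ontable(e)}

== RESULT ==
["clear(b)", "clear(e)", "holding(a)", "ontable(e)"]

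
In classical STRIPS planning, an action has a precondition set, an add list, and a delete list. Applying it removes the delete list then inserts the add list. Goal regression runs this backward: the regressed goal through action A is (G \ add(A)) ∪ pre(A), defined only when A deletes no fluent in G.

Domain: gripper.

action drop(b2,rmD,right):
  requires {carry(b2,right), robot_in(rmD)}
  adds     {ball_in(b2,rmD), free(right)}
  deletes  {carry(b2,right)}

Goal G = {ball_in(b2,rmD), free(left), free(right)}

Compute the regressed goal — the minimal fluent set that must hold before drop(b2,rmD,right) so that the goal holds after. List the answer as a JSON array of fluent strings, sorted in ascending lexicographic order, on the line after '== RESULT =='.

Regress:
  G ∩ del = {}  (empty — regression defined)
  G \ add = {ball_in(b2,rmD), free(left), free(right)} \ {ball_in(b2,rmD), free(right)} = {free(left)}
  ∪ pre   = {free(left)} ∪ {carry(b2,right), robot_in(rmD)}
          = {carry(b2,right), free(left), robot_in(rmD)}

== RESULT ==
["carry(b2,right)", "free(left)", "robot_in(rmD)"]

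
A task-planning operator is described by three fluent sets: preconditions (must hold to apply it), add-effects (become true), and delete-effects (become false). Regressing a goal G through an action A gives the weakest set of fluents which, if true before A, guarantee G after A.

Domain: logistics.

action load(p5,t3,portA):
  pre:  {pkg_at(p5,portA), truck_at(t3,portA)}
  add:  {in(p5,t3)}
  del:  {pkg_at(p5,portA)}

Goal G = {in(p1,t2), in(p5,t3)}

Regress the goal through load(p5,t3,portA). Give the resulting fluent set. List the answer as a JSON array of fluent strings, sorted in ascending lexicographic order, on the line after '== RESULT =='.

Regress:
  G ∩ del = {}  (empty — regression defined)
  G \ add = {in(p1,t2), in(p5,t3)} \ {in(p5,t3)} = {in(p1,t2)}
  ∪ pre   = {in(p1,t2)} ∪ {pkg_at(p5,portA), truck_at(t3,portA)}
          = {in(p1,t2), pkg_at(p5,portA), truck_at(t3,portA)}

== RESULT ==
["in(p1,t2)", "pkg_at(p5,portA)", "truck_at(t3,portA)"]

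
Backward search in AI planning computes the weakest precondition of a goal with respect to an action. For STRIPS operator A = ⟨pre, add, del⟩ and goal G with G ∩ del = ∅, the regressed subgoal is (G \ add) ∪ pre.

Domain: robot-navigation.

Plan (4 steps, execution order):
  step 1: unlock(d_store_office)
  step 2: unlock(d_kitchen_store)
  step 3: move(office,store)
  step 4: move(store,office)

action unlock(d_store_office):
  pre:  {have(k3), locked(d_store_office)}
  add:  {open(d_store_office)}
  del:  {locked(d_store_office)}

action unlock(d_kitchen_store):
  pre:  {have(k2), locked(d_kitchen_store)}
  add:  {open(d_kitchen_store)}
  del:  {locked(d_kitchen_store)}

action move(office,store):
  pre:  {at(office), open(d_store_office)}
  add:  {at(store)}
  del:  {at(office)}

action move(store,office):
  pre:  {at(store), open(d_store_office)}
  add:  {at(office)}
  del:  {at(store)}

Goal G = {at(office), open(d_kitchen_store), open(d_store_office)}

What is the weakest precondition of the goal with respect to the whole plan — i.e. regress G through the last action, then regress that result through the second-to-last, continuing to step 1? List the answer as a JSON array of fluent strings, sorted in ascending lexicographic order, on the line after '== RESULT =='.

Work backward from the goal:
  through step 4 (move(store,office)): drop {at(office)}, keep {open(d_kitchen_store), open(d_store_office)}, require {at(store), open(d_store_office)}
    → {at(store), open(d_kitchen_store), open(d_store_office)}
  through step 3 (move(office,store)): drop {at(store)}, keep {open(d_kitchen_store), open(d_store_office)}, require {at(office), open(d_store_office)}
    → {at(office), open(d_kitchen_store), open(d_store_office)}
  through step 2 (unlock(d_kitchen_store)): drop {open(d_kitchen_store)}, keep {at(office), open(d_store_office)}, require {have(k2), locked(d_kitchen_store)}
    → {at(office), have(k2), locked(d_kitchen_store), open(d_store_office)}
  through step 1 (unlock(d_store_office)): drop {open(d_store_office)}, keep {at(office), have(k2), locked(d_kitchen_store)}, require {have(k3), locked(d_store_office)}
    → {at(office), have(k2), have(k3), locked(d_kitchen_store), locked(d_store_office)}

== RESULT ==
["at(office)", "have(k2)", "have(k3)", "locked(d_kitchen_store)", "locked(d_store_office)"]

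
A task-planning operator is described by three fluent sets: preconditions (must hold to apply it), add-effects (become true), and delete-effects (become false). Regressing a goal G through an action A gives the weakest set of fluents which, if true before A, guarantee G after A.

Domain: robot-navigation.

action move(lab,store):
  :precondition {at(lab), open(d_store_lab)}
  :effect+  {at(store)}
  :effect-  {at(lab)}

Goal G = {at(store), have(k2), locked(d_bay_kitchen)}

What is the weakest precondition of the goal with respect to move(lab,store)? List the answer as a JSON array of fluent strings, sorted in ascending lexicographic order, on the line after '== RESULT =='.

Regress:
  G ∩ del = {}  (empty — regression defined)
  G \ add = {at(store), have(k2), locked(d_bay_kitchen)} \ {at(store)} = {have(k2), locked(d_bay_kitchen)}
  ∪ pre   = {have(k2), locked(d_bay_kitchen)} ∪ {at(lab), open(d_store_lab)}
          = {at(lab), have(k2), locked(d_bay_kitchen), open(d_store_lab)}

== RESULT ==
["at(lab)", "have(k2)", "locked(d_bay_kitchen)", "open(d_store_lab)"]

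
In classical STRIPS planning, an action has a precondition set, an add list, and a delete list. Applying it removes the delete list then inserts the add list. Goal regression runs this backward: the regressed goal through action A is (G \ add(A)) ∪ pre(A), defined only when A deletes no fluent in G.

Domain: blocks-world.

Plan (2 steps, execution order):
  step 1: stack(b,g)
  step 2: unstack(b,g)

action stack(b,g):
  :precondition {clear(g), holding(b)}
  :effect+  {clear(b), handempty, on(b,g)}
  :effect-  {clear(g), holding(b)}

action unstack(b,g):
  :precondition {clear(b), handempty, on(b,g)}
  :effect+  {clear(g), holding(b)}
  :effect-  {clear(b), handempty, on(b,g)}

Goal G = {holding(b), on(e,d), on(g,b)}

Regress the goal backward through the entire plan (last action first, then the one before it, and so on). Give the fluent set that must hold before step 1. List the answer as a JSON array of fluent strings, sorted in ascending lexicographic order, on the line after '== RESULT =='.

Regress step by step:
  through step 2 (unstack(b,g)): drop {holding(b)}, keep {on(e,d), on(g,b)}, require {clear(b), handempty, on(b,g)}
    → {clear(b), handempty, on(b,g), on(e,d), on(g,b)}
  through step 1 (stack(b,g)): drop {clear(b), handempty, on(b,g)}, keep {on(e,d), on(g,b)}, require {clear(g), holding(b)}
    → {clear(g), holding(b), on(e,d), on(g,b)}

== RESULT ==
["clear(g)", "holding(b)", "on(e,d)", "on(g,b)"]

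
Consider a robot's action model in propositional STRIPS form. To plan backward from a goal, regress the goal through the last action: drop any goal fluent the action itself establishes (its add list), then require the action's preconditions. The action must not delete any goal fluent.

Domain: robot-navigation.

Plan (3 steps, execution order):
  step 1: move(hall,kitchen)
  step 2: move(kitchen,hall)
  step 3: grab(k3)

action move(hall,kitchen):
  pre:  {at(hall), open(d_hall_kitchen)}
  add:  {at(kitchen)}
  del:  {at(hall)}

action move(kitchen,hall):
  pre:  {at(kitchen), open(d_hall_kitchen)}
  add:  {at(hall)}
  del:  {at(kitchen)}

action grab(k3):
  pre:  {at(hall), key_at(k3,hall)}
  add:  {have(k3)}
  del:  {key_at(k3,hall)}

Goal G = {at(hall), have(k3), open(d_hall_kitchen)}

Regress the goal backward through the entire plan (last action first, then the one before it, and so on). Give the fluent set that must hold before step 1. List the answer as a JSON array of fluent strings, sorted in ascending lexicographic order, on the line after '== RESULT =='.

Work backward from the goal:
  through step 3 (grab(k3)): drop {have(k3)}, keep {at(hall), open(d_hall_kitchen)}, require {at(hall), key_at(k3,hall)}
    → {at(hall), key_at(k3,hall), open(d_hall_kitchen)}
  through step 2 (move(kitchen,hall)): drop {at(hall)}, keep {key_at(k3,hall), open(d_hall_kitchen)}, require {at(kitchen), open(d_hall_kitchen)}
    → {at(kitchen), key_at(k3,hall), open(d_hall_kitchen)}
  through step 1 (move(hall,kitchen)): drop {at(kitchen)}, keep {key_at(k3,hall), open(d_hall_kitchen)}, require {at(hall), open(d_hall_kitchen)}
    → {at(hall), key_at(k3,hall), open(d_hall_kitchen)}

== RESULT ==
["at(hall)", "key_at(k3,hall)", "open(d_hall_kitchen)"]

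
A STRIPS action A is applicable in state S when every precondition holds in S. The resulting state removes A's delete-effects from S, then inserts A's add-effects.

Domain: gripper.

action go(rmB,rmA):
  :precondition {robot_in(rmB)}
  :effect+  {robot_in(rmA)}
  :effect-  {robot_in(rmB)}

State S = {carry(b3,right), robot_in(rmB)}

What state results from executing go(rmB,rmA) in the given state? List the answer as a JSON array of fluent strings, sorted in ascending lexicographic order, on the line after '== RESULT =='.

Progress:
  pre ⊆ S: {robot_in(rmB)} ⊆ S  — applicable
  S \ del = {carry(b3,right)}
  ∪ add   = {carry(b3,right), robot_in(rmA)}

== RESULT ==
["carry(b3,right)", "robot_in(rmA)"]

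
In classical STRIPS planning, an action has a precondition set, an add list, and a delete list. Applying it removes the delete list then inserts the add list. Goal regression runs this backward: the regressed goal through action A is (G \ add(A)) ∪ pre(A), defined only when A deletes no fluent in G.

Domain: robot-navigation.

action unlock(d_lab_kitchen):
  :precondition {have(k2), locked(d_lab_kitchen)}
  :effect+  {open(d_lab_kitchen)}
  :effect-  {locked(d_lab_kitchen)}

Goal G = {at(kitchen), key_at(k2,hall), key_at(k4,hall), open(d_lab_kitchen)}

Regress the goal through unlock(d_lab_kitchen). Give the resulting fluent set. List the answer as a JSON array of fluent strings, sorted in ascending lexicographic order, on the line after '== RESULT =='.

Compute (G \ add) ∪ pre:
  G ∩ del = {}  (empty — regression defined)
  G \ add = {at(kitchen), key_at(k2,hall), key_at(k4,hall), open(d_lab_kitchen)} \ {open(d_lab_kitchen)} = {at(kitchen), key_at(k2,hall), key_at(k4,hall)}
  ∪ pre   = {at(kitchen), key_at(k2,hall), key_at(k4,hall)} ∪ {have(k2), locked(d_lab_kitchen)}
          = {at(kitchen), have(k2), key_at(k2,hall), key_at(k4,hall), locked(d_lab_kitchen)}

== RESULT ==
["at(kitchen)", "have(k2)", "key_at(k2,hall)", "key_at(k4,hall)", "locked(d_lab_kitchen)"]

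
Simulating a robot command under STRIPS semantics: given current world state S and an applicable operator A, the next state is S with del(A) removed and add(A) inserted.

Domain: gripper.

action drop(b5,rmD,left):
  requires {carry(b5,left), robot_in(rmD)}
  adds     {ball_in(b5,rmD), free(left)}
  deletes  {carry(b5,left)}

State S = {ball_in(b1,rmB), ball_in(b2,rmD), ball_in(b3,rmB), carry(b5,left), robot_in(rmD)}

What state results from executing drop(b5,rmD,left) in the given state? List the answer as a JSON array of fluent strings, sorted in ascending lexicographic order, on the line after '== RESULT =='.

Progress:
  pre ⊆ S: {carry(b5,left), robot_in(rmD)} ⊆ S  — applicable
  S \ del = {ball_in(b1,rmB), ball_in(b2,rmD), ball_in(b3,rmB), robot_in(rmD)}
  ∪ add   = {ball_in(b1,rmB), ball_in(b2,rmD), ball_in(b3,rmB), ball_in(b5,rmD), free(left), robot_in(rmD)}

== RESULT ==
["ball_in(b1,rmB)", "ball_in(b2,rmD)", "ball_in(b3,rmB)", "ball_in(b5,rmD)", "free(left)", "robot_in(rmD)"]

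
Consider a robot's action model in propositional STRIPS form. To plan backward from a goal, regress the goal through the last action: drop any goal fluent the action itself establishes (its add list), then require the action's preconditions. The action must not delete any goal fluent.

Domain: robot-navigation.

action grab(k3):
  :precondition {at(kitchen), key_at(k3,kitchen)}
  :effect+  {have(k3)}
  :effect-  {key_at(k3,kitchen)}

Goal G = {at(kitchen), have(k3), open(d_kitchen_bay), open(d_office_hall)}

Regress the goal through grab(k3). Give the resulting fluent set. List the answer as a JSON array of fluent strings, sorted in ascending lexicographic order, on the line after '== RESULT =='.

Compute (G \ add) ∪ pre:
  G ∩ del = {}  (empty — regression defined)
  G \ add = {at(kitchen), have(k3), open(d_kitchen_bay), open(d_office_hall)} \ {have(k3)} = {at(kitchen), open(d_kitchen_bay), open(d_office_hall)}
  ∪ pre   = {at(kitchen), open(d_kitchen_bay), open(d_office_hall)} ∪ {at(kitchen), key_at(k3,kitchen)}
          = {at(kitchen), key_at(k3,kitchen), open(d_kitchen_bay), open(d_office_hall)}

== RESULT ==
["at(kitchen)", "key_at(k3,kitchen)", "open(d_kitchen_bay)", "open(d_office_hall)"]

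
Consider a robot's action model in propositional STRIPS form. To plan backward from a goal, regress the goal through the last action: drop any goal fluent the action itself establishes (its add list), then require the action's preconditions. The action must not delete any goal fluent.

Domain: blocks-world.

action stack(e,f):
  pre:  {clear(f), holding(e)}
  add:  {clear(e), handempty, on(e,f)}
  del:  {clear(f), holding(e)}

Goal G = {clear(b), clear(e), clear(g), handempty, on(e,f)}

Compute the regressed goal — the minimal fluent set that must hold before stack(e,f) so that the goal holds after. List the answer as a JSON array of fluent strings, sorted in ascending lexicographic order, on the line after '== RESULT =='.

Regress:
  G ∩ del = {}  (empty — regression defined)
  G \ add = {clear(b), clear(e), clear(g), handempty, on(e,f)} \ {clear(e), handempty, on(e,f)} = {clear(b), clear(g)}
  ∪ pre   = {clear(b), clear(g)} ∪ {clear(f), holding(e)}
          = {clear(b), clear(f), clear(g), holding(e)}

== RESULT ==
["clear(b)", "clear(f)", "clear(g)", "holding(e)"]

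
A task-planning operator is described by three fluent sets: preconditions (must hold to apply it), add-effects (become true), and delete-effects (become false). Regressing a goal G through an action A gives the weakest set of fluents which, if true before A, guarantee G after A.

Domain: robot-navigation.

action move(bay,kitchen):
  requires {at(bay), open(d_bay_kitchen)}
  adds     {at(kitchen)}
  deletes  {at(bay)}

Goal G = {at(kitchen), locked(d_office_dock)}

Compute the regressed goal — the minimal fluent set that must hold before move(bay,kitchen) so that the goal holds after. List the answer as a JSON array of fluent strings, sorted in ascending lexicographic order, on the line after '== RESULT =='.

Compute (G \ add) ∪ pre:
  G ∩ del = {}  (empty — regression defined)
  G \ add = {at(kitchen), locked(d_office_dock)} \ {at(kitchen)} = {locked(d_office_dock)}
  ∪ pre   = {locked(d_office_dock)} ∪ {at(bay), open(d_bay_kitchen)}
          = {at(bay), locked(d_office_dock), open(d_bay_kitchen)}

== RESULT ==
["at(bay)", "locked(d_office_dock)", "open(d_bay_kitchen)"]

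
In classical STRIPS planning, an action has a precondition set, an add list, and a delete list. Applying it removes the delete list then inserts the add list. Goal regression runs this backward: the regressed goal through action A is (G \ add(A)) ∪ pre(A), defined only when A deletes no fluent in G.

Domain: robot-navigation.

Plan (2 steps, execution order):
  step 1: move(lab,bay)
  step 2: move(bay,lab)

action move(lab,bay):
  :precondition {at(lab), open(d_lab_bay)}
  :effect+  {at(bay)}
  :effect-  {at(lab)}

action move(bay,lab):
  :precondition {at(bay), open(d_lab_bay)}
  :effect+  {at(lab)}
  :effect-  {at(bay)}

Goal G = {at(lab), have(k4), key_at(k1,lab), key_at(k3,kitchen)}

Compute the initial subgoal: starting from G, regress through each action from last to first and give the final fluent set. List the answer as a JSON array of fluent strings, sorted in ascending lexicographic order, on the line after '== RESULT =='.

Work backward from the goal:
  through step 2 (move(bay,lab)): drop {at(lab)}, keep {have(k4), key_at(k1,lab), key_at(k3,kitchen)}, require {at(bay), open(d_lab_bay)}
    → {at(bay), have(k4), key_at(k1,lab), key_at(k3,kitchen), open(d_lab_bay)}
  through step 1 (move(lab,bay)): drop {at(bay)}, keep {have(k4), key_at(k1,lab), key_at(k3,kitchen), open(d_lab_bay)}, require {at(lab), open(d_lab_bay)}
    → {at(lab), have(k4), key_at(k1,lab), key_at(k3,kitchen), open(d_lab_bay)}

== RESULT ==
["at(lab)", "have(k4)", "key_at(k1,lab)", "key_at(k3,kitchen)", "open(d_lab_bay)"]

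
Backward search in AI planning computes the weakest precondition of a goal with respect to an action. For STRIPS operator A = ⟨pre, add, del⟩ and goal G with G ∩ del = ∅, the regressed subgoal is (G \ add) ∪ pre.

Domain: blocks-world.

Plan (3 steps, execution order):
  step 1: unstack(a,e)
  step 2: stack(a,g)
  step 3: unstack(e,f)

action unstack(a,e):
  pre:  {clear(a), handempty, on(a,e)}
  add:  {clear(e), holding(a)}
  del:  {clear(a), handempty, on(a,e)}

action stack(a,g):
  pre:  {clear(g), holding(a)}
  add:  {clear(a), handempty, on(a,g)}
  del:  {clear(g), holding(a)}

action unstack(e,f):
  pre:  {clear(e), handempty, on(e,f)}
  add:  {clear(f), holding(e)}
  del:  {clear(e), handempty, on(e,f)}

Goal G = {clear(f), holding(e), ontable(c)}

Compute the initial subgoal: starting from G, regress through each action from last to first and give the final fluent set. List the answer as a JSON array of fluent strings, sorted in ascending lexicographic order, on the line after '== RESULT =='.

Work backward from the goal:
  through step 3 (unstack(e,f)): drop {clear(f), holding(e)}, keep {ontable(c)}, require {clear(e), handempty, on(e,f)}
    → {clear(e), handempty, on(e,f), ontable(c)}
  through step 2 (stack(a,g)): drop {handempty}, keep {clear(e), on(e,f), ontable(c)}, require {clear(g), holding(a)}
    → {clear(e), clear(g), holding(a), on(e,f), ontable(c)}
  through step 1 (unstack(a,e)): drop {clear(e), holding(a)}, keep {clear(g), on(e,f), ontable(c)}, require {clear(a), handempty, on(a,e)}
    → {clear(a), clear(g), handempty, on(a,e), on(e,f), ontable(c)}

== RESULT ==
["clear(a)", "clear(g)", "handempty", "on(a,e)", "on(e,f)", "ontable(c)"]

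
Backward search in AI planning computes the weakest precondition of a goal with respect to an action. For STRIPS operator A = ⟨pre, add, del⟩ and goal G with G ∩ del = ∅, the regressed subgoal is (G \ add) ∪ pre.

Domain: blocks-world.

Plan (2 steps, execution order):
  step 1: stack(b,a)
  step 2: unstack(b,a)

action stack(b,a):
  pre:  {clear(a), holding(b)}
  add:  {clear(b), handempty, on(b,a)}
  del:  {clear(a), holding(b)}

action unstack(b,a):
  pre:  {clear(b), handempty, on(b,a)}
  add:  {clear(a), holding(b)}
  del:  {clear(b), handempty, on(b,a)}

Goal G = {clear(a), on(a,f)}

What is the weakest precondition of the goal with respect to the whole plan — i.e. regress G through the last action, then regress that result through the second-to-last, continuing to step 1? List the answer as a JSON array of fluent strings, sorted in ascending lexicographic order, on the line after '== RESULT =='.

Work backward from the goal:
  through step 2 (unstack(b,a)): drop {clear(a)}, keep {on(a,f)}, require {clear(b), handempty, on(b,a)}
    → {clear(b), handempty, on(a,f), on(b,a)}
  through step 1 (stack(b,a)): drop {clear(b), handempty, on(b,a)}, keep {on(a,f)}, require {clear(a), holding(b)}
    → {clear(a), holding(b), on(a,f)}

== RESULT ==
["clear(a)", "holding(b)", "on(a,f)"]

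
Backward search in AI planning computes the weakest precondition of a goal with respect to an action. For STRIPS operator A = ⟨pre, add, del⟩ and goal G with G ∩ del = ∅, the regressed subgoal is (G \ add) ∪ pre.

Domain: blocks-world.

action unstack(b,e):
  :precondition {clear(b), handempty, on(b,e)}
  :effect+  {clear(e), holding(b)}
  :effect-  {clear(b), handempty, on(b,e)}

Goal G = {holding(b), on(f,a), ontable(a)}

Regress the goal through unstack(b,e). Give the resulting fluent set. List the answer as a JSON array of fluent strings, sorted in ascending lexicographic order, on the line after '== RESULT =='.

Compute (G \ add) ∪ pre:
  G ∩ del = {}  (empty — regression defined)
  G \ add = {holding(b), on(f,a), ontable(a)} \ {clear(e), holding(b)} = {on(f,a), ontable(a)}
  ∪ pre   = {on(f,a), ontable(a)} ∪ {clear(b), handempty, on(b,e)}
          = {clear(b), handempty, on(b,e), on(f,a), ontable(a)}

== RESULT ==
["clear(b)", "handempty", "on(b,e)", "on(f,a)", "ontable(a)"]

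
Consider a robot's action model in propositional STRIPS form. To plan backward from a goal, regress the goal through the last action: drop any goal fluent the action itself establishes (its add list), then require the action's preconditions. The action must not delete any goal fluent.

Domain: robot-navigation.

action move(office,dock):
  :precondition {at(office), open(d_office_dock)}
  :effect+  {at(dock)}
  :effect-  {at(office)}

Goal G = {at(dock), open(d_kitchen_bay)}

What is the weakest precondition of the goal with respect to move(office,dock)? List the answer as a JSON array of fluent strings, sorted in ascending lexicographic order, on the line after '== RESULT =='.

Regress:
  G ∩ del = {}  (empty — regression defined)
  G \ add = {at(dock), open(d_kitchen_bay)} \ {at(dock)} = {open(d_kitchen_bay)}
  ∪ pre   = {open(d_kitchen_bay)} ∪ {at(office), open(d_office_dock)}
          = {at(office), open(d_kitchen_bay), open(d_office_dock)}

== RESULT ==
["at(office)", "open(d_kitchen_bay)", "open(d_office_dock)"]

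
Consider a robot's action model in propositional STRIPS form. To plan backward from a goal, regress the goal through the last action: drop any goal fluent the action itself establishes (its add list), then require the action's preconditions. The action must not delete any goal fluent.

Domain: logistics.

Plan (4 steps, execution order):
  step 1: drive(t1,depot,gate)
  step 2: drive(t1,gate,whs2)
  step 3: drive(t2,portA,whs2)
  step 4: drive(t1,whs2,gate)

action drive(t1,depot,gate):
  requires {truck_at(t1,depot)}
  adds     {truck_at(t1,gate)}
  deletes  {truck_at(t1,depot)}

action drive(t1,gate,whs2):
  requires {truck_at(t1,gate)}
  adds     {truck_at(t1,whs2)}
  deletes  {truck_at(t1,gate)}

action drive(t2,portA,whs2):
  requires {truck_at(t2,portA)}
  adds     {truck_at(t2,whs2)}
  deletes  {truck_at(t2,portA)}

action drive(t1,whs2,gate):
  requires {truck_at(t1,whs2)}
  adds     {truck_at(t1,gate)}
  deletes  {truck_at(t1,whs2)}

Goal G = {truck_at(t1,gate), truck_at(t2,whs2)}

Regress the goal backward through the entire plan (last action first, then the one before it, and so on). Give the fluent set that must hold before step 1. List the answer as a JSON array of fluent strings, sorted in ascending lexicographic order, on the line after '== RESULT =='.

Work backward from the goal:
  through step 4 (drive(t1,whs2,gate)): drop {truck_at(t1,gate)}, keep {truck_at(t2,whs2)}, require {truck_at(t1,whs2)}
    → {truck_at(t1,whs2), truck_at(t2,whs2)}
  through step 3 (drive(t2,portA,whs2)): drop {truck_at(t2,whs2)}, keep {truck_at(t1,whs2)}, require {truck_at(t2,portA)}
    → {truck_at(t1,whs2), truck_at(t2,portA)}
  through step 2 (drive(t1,gate,whs2)): drop {truck_at(t1,whs2)}, keep {truck_at(t2,portA)}, require {truck_at(t1,gate)}
    → {truck_at(t1,gate), truck_at(t2,portA)}
  through step 1 (drive(t1,depot,gate)): drop {truck_at(t1,gate)}, keep {truck_at(t2,portA)}, require {truck_at(t1,depot)}
    → {truck_at(t1,depot), truck_at(t2,portA)}

== RESULT ==
["truck_at(t1,depot)", "truck_at(t2,portA)"]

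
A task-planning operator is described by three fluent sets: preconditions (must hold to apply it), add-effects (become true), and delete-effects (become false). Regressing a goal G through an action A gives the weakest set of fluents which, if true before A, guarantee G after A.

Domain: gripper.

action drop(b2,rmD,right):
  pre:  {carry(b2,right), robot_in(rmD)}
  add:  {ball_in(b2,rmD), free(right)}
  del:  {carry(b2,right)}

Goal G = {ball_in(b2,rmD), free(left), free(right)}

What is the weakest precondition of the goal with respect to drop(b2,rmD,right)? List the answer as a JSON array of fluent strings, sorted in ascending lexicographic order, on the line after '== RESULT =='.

Compute (G \ add) ∪ pre:
  G ∩ del = {}  (empty — regression defined)
  G \ add = {ball_in(b2,rmD), free(left), free(right)} \ {ball_in(b2,rmD), free(right)} = {free(left)}
  ∪ pre   = {free(left)} ∪ {carry(b2,right), robot_in(rmD)}
          = {carry(b2,right), free(left), robot_in(rmD)}

== RESULT ==
["carry(b2,right)", "free(left)", "robot_in(rmD)"]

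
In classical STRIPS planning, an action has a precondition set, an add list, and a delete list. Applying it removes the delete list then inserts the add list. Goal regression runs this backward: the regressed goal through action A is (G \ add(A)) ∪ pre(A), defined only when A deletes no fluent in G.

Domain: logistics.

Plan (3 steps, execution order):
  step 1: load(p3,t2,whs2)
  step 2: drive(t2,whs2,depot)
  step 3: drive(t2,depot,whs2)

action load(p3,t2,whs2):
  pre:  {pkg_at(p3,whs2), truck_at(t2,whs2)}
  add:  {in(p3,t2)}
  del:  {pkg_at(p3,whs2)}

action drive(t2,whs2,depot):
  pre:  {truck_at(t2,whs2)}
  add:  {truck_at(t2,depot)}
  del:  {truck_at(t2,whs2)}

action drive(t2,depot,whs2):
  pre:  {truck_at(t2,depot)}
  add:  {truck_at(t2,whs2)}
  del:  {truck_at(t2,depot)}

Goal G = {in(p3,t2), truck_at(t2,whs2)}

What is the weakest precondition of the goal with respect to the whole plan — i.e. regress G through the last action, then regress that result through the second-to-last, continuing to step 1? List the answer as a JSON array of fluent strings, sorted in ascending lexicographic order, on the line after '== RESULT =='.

Work backward from the goal:
  through step 3 (drive(t2,depot,whs2)): drop {truck_at(t2,whs2)}, keep {in(p3,t2)}, require {truck_at(t2,depot)}
    → {in(p3,t2), truck_at(t2,depot)}
  through step 2 (drive(t2,whs2,depot)): drop {truck_at(t2,depot)}, keep {in(p3,t2)}, require {truck_at(t2,whs2)}
    → {in(p3,t2), truck_at(t2,whs2)}
  through step 1 (load(p3,t2,whs2)): drop {in(p3,t2)}, keep {truck_at(t2,whs2)}, require {pkg_at(p3,whs2), truck_at(t2,whs2)}
    → {pkg_at(p3,whs2), truck_at(t2,whs2)}

== RESULT ==
["pkg_at(p3,whs2)", "truck_at(t2,whs2)"]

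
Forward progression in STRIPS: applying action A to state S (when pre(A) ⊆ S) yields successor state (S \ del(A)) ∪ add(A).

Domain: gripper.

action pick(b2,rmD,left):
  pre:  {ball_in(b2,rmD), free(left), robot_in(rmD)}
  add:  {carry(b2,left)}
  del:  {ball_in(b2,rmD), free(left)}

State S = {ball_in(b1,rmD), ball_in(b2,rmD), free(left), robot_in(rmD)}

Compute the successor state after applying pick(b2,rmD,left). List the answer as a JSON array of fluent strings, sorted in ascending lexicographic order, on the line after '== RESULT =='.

Compute (S \ del) ∪ add:
  pre ⊆ S: {ball_in(b2,rmD), free(left), robot_in(rmD)} ⊆ S  — applicable
  S \ del = {ball_in(b1,rmD), robot_in(rmD)}
  ∪ add   = {ball_in(b1,rmD), carry(b2,left), robot_in(rmD)}

== RESULT ==
["ball_in(b1,rmD)", "carry(b2,left)", "robot_in(rmD)"]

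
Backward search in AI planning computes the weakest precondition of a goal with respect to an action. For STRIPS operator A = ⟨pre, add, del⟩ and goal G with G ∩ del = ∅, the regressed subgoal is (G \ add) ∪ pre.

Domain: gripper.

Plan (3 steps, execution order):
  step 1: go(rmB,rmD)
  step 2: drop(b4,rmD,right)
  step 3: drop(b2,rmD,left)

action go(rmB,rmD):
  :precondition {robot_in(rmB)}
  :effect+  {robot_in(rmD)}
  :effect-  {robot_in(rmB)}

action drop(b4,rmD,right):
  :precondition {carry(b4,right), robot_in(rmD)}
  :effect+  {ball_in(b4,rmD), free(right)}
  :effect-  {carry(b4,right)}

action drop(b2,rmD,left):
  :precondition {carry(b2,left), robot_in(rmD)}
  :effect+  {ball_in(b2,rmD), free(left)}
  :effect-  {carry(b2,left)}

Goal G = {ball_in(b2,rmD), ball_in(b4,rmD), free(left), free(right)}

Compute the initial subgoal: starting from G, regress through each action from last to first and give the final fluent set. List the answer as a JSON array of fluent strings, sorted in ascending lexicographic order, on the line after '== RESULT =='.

Regress step by step:
  through step 3 (drop(b2,rmD,left)): drop {ball_in(b2,rmD), free(left)}, keep {ball_in(b4,rmD), free(right)}, require {carry(b2,left), robot_in(rmD)}
    → {ball_in(b4,rmD), carry(b2,left), free(right), robot_in(rmD)}
  through step 2 (drop(b4,rmD,right)): drop {ball_in(b4,rmD), free(right)}, keep {carry(b2,left), robot_in(rmD)}, require {carry(b4,right), robot_in(rmD)}
    → {carry(b2,left), carry(b4,right), robot_in(rmD)}
  through step 1 (go(rmB,rmD)): drop {robot_in(rmD)}, keep {carry(b2,left), carry(b4,right)}, require {robot_in(rmB)}
    → {carry(b2,left), carry(b4,right), robot_in(rmB)}

== RESULT ==
["carry(b2,left)", "carry(b4,right)", "robot_in(rmB)"]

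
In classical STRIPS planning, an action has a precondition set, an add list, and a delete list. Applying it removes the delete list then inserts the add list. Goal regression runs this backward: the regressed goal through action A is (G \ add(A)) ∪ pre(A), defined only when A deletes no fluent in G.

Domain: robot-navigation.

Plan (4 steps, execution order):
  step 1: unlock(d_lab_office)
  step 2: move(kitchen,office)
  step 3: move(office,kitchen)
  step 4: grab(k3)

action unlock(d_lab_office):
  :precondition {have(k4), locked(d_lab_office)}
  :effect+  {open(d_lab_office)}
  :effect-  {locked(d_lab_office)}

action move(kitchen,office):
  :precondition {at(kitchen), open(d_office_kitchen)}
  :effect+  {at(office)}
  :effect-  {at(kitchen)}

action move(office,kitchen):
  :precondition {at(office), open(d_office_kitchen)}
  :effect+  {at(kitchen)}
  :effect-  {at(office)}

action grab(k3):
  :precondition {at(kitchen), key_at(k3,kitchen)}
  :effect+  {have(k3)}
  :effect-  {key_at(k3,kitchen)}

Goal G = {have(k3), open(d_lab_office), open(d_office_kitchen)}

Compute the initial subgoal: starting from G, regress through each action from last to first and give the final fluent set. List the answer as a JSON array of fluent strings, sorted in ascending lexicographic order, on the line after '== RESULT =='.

Work backward from the goal:
  through step 4 (grab(k3)): drop {have(k3)}, keep {open(d_lab_office), open(d_office_kitchen)}, require {at(kitchen), key_at(k3,kitchen)}
    → {at(kitchen), key_at(k3,kitchen), open(d_lab_office), open(d_office_kitchen)}
  through step 3 (move(office,kitchen)): drop {at(kitchen)}, keep {key_at(k3,kitchen), open(d_lab_office), open(d_office_kitchen)}, require {at(office), open(d_office_kitchen)}
    → {at(office), key_at(k3,kitchen), open(d_lab_office), open(d_office_kitchen)}
  through step 2 (move(kitchen,office)): drop {at(office)}, keep {key_at(k3,kitchen), open(d_lab_office), open(d_office_kitchen)}, require {at(kitchen), open(d_office_kitchen)}
    → {at(kitchen), key_at(k3,kitchen), open(d_lab_office), open(d_office_kitchen)}
  through step 1 (unlock(d_lab_office)): drop {open(d_lab_office)}, keep {at(kitchen), key_at(k3,kitchen), open(d_office_kitchen)}, require {have(k4), locked(d_lab_office)}
    → {at(kitchen), have(k4), key_at(k3,kitchen), locked(d_lab_office), open(d_office_kitchen)}

== RESULT ==
["at(kitchen)", "have(k4)", "key_at(k3,kitchen)", "locked(d_lab_office)", "open(d_office_kitchen)"]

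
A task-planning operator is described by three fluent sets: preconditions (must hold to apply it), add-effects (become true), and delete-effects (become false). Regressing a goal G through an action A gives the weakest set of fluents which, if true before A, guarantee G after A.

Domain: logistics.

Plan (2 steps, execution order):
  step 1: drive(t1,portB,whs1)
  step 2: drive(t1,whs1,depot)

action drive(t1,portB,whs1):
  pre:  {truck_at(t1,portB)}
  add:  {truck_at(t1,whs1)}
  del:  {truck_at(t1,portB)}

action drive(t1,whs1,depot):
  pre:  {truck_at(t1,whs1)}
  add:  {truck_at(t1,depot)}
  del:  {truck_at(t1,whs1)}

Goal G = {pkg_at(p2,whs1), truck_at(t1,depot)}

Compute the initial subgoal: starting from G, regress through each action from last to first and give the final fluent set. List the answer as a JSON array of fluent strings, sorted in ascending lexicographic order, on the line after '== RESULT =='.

Regress step by step:
  through step 2 (drive(t1,whs1,depot)): drop {truck_at(t1,depot)}, keep {pkg_at(p2,whs1)}, require {truck_at(t1,whs1)}
    → {pkg_at(p2,whs1), truck_at(t1,whs1)}
  through step 1 (drive(t1,portB,whs1)): drop {truck_at(t1,whs1)}, keep {pkg_at(p2,whs1)}, require {truck_at(t1,portB)}
    → {pkg_at(p2,whs1), truck_at(t1,portB)}

== RESULT ==
["pkg_at(p2,whs1)", "truck_at(t1,portB)"]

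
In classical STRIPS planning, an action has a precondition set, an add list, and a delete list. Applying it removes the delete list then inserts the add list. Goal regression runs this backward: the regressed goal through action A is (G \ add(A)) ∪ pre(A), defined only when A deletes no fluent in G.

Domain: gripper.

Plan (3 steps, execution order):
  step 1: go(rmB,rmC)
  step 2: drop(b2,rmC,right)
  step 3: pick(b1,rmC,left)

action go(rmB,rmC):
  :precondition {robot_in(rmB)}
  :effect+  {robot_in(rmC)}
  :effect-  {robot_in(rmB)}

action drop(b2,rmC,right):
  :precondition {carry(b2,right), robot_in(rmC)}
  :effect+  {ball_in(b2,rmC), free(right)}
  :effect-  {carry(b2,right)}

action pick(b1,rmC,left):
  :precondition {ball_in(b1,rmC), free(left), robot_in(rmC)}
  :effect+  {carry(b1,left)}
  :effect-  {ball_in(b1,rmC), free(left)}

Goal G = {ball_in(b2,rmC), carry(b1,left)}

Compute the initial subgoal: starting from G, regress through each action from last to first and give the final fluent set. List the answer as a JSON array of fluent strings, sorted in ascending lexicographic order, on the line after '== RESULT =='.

Regress step by step:
  through step 3 (pick(b1,rmC,left)): drop {carry(b1,left)}, keep {ball_in(b2,rmC)}, require {ball_in(b1,rmC), free(left), robot_in(rmC)}
    → {ball_in(b1,rmC), ball_in(b2,rmC), free(left), robot_in(rmC)}
  through step 2 (drop(b2,rmC,right)): drop {ball_in(b2,rmC)}, keep {ball_in(b1,rmC), free(left), robot_in(rmC)}, require {carry(b2,right), robot_in(rmC)}
    → {ball_in(b1,rmC), carry(b2,right), free(left), robot_in(rmC)}
  through step 1 (go(rmB,rmC)): drop {robot_in(rmC)}, keep {ball_in(b1,rmC), carry(b2,right), free(left)}, require {robot_in(rmB)}
    → {ball_in(b1,rmC), carry(b2,right), free(left), robot_in(rmB)}

== RESULT ==
["ball_in(b1,rmC)", "carry(b2,right)", "free(left)", "robot_in(rmB)"]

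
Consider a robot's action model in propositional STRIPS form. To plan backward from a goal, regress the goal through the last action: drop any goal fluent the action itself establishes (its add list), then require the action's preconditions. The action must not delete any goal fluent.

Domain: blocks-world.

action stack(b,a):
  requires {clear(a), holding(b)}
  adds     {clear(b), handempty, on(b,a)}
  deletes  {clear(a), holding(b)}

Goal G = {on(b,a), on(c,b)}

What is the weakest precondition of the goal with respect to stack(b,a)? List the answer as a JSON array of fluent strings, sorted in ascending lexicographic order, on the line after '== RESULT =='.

Compute (G \ add) ∪ pre:
  G ∩ del = {}  (empty — regression defined)
  G \ add = {on(b,a), on(c,b)} \ {clear(b), handempty, on(b,a)} = {on(c,b)}
  ∪ pre   = {on(c,b)} ∪ {clear(a), holding(b)}
          = {clear(a), holding(b), on(c,b)}

== RESULT ==
["clear(a)", "holding(b)", "on(c,b)"]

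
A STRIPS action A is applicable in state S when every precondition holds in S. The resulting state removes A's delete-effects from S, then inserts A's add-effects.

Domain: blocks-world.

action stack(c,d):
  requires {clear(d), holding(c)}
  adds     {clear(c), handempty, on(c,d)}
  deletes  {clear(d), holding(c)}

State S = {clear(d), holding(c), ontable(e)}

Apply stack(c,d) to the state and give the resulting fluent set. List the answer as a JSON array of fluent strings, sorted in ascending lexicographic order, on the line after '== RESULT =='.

Compute (S \ del) ∪ add:
  pre ⊆ S: {clear(d), holding(c)} ⊆ S  — applicable
  S \ del = {ontable(e)}
  ∪ add   = {clear(c), handempty, on(c,d), ontable(e)}

== RESULT ==
["clear(c)", "handempty", "on(c,d)", "ontable(e)"]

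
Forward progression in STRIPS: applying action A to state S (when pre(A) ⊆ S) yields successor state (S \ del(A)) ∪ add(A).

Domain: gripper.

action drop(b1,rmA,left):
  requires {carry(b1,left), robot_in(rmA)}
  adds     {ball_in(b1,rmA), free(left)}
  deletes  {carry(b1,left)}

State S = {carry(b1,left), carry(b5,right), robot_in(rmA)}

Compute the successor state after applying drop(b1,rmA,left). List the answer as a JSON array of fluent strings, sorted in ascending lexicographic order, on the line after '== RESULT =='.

Progress:
  pre ⊆ S: {carry(b1,left), robot_in(rmA)} ⊆ S  — applicable
  S \ del = {carry(b5,right), robot_in(rmA)}
  ∪ add   = {ball_in(b1,rmA), carry(b5,right), free(left), robot_in(rmA)}

== RESULT ==
["ball_in(b1,rmA)", "carry(b5,right)", "free(left)", "robot_in(rmA)"]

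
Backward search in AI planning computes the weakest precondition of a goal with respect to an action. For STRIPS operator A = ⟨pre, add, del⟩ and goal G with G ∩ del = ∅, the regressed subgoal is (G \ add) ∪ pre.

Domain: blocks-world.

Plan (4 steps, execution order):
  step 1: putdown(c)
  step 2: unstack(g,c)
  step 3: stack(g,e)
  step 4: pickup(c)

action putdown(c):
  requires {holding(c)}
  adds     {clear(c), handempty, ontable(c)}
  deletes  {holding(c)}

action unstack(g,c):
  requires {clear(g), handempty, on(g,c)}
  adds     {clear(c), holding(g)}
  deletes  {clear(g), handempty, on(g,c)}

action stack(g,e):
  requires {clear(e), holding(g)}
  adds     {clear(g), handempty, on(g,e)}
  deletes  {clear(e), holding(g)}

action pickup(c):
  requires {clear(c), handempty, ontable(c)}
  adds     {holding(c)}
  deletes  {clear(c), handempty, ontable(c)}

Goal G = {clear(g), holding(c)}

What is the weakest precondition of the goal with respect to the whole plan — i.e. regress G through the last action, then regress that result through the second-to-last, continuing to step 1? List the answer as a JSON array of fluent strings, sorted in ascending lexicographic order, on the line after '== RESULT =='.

Regress step by step:
  through step 4 (pickup(c)): drop {holding(c)}, keep {clear(g)}, require {clear(c), handempty, ontable(c)}
    → {clear(c), clear(g), handempty, ontable(c)}
  through step 3 (stack(g,e)): drop {clear(g), handempty}, keep {clear(c), ontable(c)}, require {clear(e), holding(g)}
    → {clear(c), clear(e), holding(g), ontable(c)}
  through step 2 (unstack(g,c)): drop {clear(c), holding(g)}, keep {clear(e), ontable(c)}, require {clear(g), handempty, on(g,c)}
    → {clear(e), clear(g), handempty, on(g,c), ontable(c)}
  through step 1 (putdown(c)): drop {handempty, ontable(c)}, keep {clear(e), clear(g), on(g,c)}, require {holding(c)}
    → {clear(e), clear(g), holding(c), on(g,c)}

== RESULT ==
["clear(e)", "clear(g)", "holding(c)", "on(g,c)"]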